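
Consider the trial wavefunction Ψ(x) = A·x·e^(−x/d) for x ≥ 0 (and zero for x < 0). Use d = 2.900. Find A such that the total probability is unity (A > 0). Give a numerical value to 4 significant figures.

We need A² ∫|f|² dx = 1, taking the integral from 0 to ∞.
The integral (without the A² prefactor) comes out to d^3/4.
Hence A² = 1/[d^3/4].
With d = 2.900: A² = 0.16401 and A = 0.40498.

A ≈ 0.4050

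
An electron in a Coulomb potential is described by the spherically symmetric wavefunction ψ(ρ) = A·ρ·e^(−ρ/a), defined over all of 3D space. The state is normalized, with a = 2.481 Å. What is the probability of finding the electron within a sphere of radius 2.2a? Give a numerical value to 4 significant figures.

With dV = 4πρ²dρ, the probability is ∫|ψ|² dV over ρ ≤ 2.2a.
The full normalization integral is A²·[3·π·a^5] = 1, fixing A².
Substituting u = ρ/a, A², 4π and the length scale all cancel in the ratio: P = ∫_{0}^{2.2} u^4·e^(-2·u) du / ∫_{0}^{∞} u^4·e^(-2·u) du.
Using ∫ u^4·e^(-2·u) du = -(u^4/2 + u^3 + 3·u^2/2 + 3·u/2 + 3/4)·e^(-2·u), the numerator is ≈ 0.336612 and the denominator is 3/4.
This evaluates to P = 0.44882.

P ≈ 0.4488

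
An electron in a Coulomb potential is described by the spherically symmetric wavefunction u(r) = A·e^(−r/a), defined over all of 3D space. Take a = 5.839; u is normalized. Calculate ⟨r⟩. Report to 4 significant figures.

⟨r⟩ ≈ 8.759

⟨r⟩ = ∫ r |u|² 4πr² dr over the full domain.
With ∫₀^∞ r^3 e^(−αr) dr = 3!/α^4, since the A² factors cancel between numerator and denominator, ⟨r⟩ = 3·a/2.
With a = 5.839, ⟨r⟩ = 8.7585.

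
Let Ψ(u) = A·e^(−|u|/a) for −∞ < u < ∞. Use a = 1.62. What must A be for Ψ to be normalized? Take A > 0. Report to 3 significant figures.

A ≈ 0.786

We need A² ∫|f|² du = 1, taking the integral from −∞ to ∞.
∫|Ψ|² du = A²·(a).
Substituting a = 1.62 gives A² = 0.6173, so A = 0.7857.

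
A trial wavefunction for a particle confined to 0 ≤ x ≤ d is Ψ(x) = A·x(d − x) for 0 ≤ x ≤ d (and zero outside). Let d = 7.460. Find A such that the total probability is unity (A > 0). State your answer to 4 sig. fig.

A ≈ 0.03603

The normalization condition is ∫|Ψ|² dx = 1 from 0 to d.
Expanding the polynomial and integrating term by term, the integral (without the A² prefactor) comes out to d^5/30.
Setting this equal to 1 gives A² = 1/(d^5/30).
Substituting d = 7.460 gives A² = 0.0012985, so A = 0.036034.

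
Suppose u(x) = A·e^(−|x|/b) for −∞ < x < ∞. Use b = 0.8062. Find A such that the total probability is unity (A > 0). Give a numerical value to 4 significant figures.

A ≈ 1.114

Normalization requires ∫|u|² dx = 1, integrated from −∞ to ∞.
Recall ∫₀^∞ x^m e^(−x/β) dx = m!·β^(m+1), with u = A·e^(−|x|/b), the integral evaluates to A²·[b].
Substituting b = 0.8062 gives A² = 1.2404, so A = 1.1137.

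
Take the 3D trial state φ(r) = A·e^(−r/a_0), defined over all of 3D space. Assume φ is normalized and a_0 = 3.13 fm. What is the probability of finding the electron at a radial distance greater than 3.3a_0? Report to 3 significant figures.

P ≈ 0.0400

P = ∫ |φ|² 4πr² dr over r > 3.3a_0.
A² is fixed by ∫₀^∞ 4πr²|φ|² dr = 1, i.e. A² = (π·a_0^3)^(−1).
In terms of u = r/a_0 (A², 4π and the length scale all cancel between numerator and denominator), P = [∫_{3.3}^{∞} u^2·e^(-2·u) du] / [∫_{0}^{∞} u^2·e^(-2·u) du].
An antiderivative of u^2·e^(-2·u) is -(2·u^2 + 2·u + 1)·e^(-2·u)/4; evaluating from 3.3 to ∞ gives 1469·e^(-33/5)/200, while the full integral is 1/4.
Taking the ratio yields P = 0.03997.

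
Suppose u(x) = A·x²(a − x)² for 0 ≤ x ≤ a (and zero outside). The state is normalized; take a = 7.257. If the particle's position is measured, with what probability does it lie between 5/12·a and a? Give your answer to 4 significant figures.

|u|² is the probability density, so P = ∫_{5/12·a}^{a} |u|² dx.
Since A² = 1/(a^9/630), this is the region integral divided by the full normalization integral.
In terms of t = x/a (A² and the length scale cancel between numerator and denominator), P = [∫_{5/12}^{1} t^4·(1 - t)^4 dt] / [∫_{0}^{1} t^4·(1 - t)^4 dt].
An antiderivative of t^4·(1 - t)^4 is t^5·(70·t^4 - 315·t^3 + 540·t^2 - 420·t + 126)/630; evaluating from 5/12 to 1 gives ≈ 0.00110741, while the full integral is 1/630.
The result is P = 0.69767.

P ≈ 0.6977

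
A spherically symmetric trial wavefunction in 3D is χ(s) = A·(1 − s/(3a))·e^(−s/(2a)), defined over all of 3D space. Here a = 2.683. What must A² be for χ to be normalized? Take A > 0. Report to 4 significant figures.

A^2 ≈ 0.006180

Normalization requires ∫|χ|² 4πs² ds = 1, integrated from 0 to ∞.
In 3D with spherical symmetry the volume element is 4πs² ds.
Carrying out the integral gives A² · 8·π·a^3/3.
Substituting a = 2.683 gives A² = 0.0061804, so A = 0.078616.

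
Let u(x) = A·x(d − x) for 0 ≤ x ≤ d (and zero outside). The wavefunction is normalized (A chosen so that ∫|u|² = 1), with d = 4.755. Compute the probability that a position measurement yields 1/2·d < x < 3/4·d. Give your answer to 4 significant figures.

P ≈ 0.3965

|u|² is the probability density, so P = ∫_{1/2·d}^{3/4·d} |u|² dx.
With A² fixed by ∫|u|² = 1, i.e. A² = (d^5/30)^(−1), substitute and integrate.
In terms of t = x/d (A² and the length scale cancel between numerator and denominator), P = [∫_{1/2}^{3/4} t^2·(1 - t)^2 dt] / [∫_{0}^{1} t^2·(1 - t)^2 dt].
Using ∫ t^2·(1 - t)^2 dt = t^3·(6·t^2 - 15·t + 10)/30, the numerator is ≈ 0.0132161 and the denominator is 1/30.
Taking the ratio, P = 203/512.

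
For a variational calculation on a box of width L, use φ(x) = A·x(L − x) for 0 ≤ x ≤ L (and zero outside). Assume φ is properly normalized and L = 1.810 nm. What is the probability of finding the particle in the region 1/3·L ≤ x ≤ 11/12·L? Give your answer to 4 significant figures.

The probability is P = ∫ |φ|² dx over [1/3·L, 11/12·L].
The normalization integral ∫|φ|²dx over the whole domain equals L^5/30·A², and A² cancels in the ratio.
In terms of u = x/L (A² and the length scale cancel between numerator and denominator), P = [∫_{1/3}^{11/12} u^2·(1 - u)^2 du] / [∫_{0}^{1} u^2·(1 - u)^2 du].
An antiderivative of u^2·(1 - u)^2 is u^3·(6·u^2 - 15·u + 10)/30; evaluating from 1/3 to 11/12 gives ≈ 0.0261679, while the full integral is 1/30.
The result is P = 0.78504.

P ≈ 0.7850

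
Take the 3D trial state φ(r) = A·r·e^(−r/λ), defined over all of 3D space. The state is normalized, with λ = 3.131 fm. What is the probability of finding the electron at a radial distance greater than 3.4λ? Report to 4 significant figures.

P = ∫ |φ|² 4πr² dr over r > 3.4λ.
The full normalization integral is A²·[3·π·λ^5] = 1, fixing A².
In terms of u = r/λ (A², 4π and the length scale all cancel between numerator and denominator), P = [∫_{3.4}^{∞} u^4·e^(-2·u) du] / [∫_{0}^{∞} u^4·e^(-2·u) du].
With ∫ u^4·e^(-2·u) du = -(u^4/2 + u^3 + 3·u^2/2 + 3·u/2 + 3/4)·e^(-2·u) + C, the region integral is ≈ 0.144023 and the full one is 3/4.
This evaluates to P = 0.19203.

P ≈ 0.1920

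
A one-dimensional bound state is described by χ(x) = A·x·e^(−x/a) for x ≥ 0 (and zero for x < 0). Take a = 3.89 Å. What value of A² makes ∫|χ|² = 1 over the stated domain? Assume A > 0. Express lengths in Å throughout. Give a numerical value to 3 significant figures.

A^2 ≈ 0.0680 Å^(-3)

Normalization requires ∫|χ|² dx = 1, integrated from 0 to ∞.
The integral (without the A² prefactor) comes out to a^3/4.
Setting this equal to 1 gives A² = 1/(a^3/4).
Substituting a = 3.89 gives A² = 0.06795, so A = 0.2607.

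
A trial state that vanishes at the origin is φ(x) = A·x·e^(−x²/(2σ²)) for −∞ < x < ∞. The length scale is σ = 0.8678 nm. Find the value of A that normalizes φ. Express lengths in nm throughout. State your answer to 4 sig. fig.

Require ∫ |φ|² dx = 1 over the whole domain.
Using the Gaussian integral ∫_{−∞}^{∞} e^(−αx²) dx = √(π/α), with φ = A·x·e^(−x²/(2σ²)), the integral evaluates to A²·[√(π)·σ^3/2].
Setting this equal to 1 gives A² = 1/(√(π)·σ^3/2).
Plugging in σ = 0.8678 yields A = 1.3140.

A ≈ 1.314 nm^(-3/2)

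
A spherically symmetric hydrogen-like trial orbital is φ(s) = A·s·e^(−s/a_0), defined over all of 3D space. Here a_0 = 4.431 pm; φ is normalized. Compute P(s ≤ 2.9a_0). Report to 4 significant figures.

With dV = 4πs²ds, the probability is ∫|φ|² dV over s ≤ 2.9a_0.
Normalization gives A² = 1/(3·π·a_0^5).
Substituting u = s/a_0, A², 4π and the length scale all cancel in the ratio: P = ∫_{0}^{2.9} u^4·e^(-2·u) du / ∫_{0}^{∞} u^4·e^(-2·u) du.
Using ∫ u^4·e^(-2·u) du = -(u^4/2 + u^3 + 3·u^2/2 + 3·u/2 + 3/4)·e^(-2·u), the numerator is ≈ 0.515461 and the denominator is 3/4.
Taking the ratio yields P = 0.68728.

P ≈ 0.6873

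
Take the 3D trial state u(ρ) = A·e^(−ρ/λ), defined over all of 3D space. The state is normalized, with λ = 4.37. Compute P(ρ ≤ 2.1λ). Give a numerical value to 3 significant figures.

P ≈ 0.790

With dV = 4πρ²dρ, the probability is ∫|u|² dV over ρ ≤ 2.1λ.
The full normalization integral is A²·[π·λ^3] = 1, fixing A².
In terms of t = ρ/λ (A², 4π and the length scale all cancel between numerator and denominator), P = [∫_{0}^{2.1} t^2·e^(-2·t) dt] / [∫_{0}^{∞} t^2·e^(-2·t) dt].
With ∫ t^2·e^(-2·t) dt = -(2·t^2 + 2·t + 1)·e^(-2·t)/4 + C, the region integral is 1/4 - 701·e^(-21/5)/200 and the full one is 1/4.
This evaluates to P = 0.7898.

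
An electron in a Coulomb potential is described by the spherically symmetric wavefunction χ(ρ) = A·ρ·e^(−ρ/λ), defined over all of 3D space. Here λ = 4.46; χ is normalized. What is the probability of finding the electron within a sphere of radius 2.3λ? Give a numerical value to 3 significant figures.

P ≈ 0.487

Integrate the radial probability density 4πρ²|χ|² over ρ ≤ 2.3λ.
A² is fixed by ∫₀^∞ 4πρ²|χ|² dρ = 1, i.e. A² = (3·π·λ^5)^(−1).
Substituting u = ρ/λ, A², 4π and the length scale all cancel in the ratio: P = ∫_{0}^{2.3} u^4·e^(-2·u) du / ∫_{0}^{∞} u^4·e^(-2·u) du.
With ∫ u^4·e^(-2·u) du = -(u^4/2 + u^3 + 3·u^2/2 + 3·u/2 + 3/4)·e^(-2·u) + C, the region integral is ≈ 0.36507 and the full one is 3/4.
The region integral divided by the full integral gives P = 0.4868.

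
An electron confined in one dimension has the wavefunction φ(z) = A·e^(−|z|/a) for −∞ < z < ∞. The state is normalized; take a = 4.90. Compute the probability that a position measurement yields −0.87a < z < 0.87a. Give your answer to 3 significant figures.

P ≈ 0.824

The probability is P = ∫ |φ|² dz over [−0.87a, 0.87a].
With A² fixed by ∫|φ|² = 1, i.e. A² = (a)^(−1), substitute and integrate.
By symmetry take twice the z ≥ 0 contribution in numerator and denominator; the 2's cancel. In terms of u = z/a (A² and the length scale cancel between numerator and denominator), P = [∫_{0}^{0.87} e^(-2·u) du] / [∫_{0}^{∞} e^(-2·u) du].
With ∫ e^(-2·u) du = -e^(-2·u)/2 + C, the region integral is 1/2 - e^(-87/50)/2 and the full one is 1/2.
The result is P = 0.8245.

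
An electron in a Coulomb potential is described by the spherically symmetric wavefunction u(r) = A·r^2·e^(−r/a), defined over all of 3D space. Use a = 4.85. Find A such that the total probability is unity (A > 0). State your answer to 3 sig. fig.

Normalization requires ∫|u|² 4πr² dr = 1, integrated from 0 to ∞.
With u = A·r^2·e^(−r/a), the integral evaluates to A²·[45·π·a^7/2].
Substituting a = 4.85 gives A² = 2.241E-7, so A = 0.0004734.

A ≈ 0.000473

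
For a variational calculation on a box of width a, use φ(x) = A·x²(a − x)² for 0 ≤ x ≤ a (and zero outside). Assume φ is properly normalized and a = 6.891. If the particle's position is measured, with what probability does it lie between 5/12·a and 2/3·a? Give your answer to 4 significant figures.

|φ|² is the probability density, so P = ∫_{5/12·a}^{2/3·a} |φ|² dx.
Since A² = 1/(a^9/630), this is the region integral divided by the full normalization integral.
In terms of u = x/a (A² and the length scale cancel between numerator and denominator), P = [∫_{5/12}^{2/3} u^4·(1 - u)^4 du] / [∫_{0}^{1} u^4·(1 - u)^4 du].
Using ∫ u^4·(1 - u)^4 du = u^5·(70·u^4 - 315·u^3 + 540·u^2 - 420·u + 126)/630, the numerator is ≈ 0.000877499 and the denominator is 1/630.
This works out to P = 0.55282.

P ≈ 0.5528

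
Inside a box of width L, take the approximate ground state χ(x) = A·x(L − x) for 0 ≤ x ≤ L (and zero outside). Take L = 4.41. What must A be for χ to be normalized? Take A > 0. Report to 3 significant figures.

Require ∫ |χ|² dx = 1 over the whole domain.
∫|χ|² dx = A²·(L^5/30).
Hence A² = 1/[L^5/30].
Plugging in L = 4.41 yields A = 0.1341.

A ≈ 0.134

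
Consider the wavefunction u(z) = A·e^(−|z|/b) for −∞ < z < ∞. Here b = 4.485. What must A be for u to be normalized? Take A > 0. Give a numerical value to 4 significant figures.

The normalization condition is ∫|u|² dz = 1 from −∞ to ∞.
With u = A·e^(−|z|/b), the integral evaluates to A²·[b].
So A² = (b)^(−1).
Substituting b = 4.485 gives A² = 0.22297, so A = 0.47219.

A ≈ 0.4722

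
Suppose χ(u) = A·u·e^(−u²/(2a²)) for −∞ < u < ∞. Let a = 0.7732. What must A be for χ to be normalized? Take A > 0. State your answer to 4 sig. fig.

A ≈ 1.562

Require ∫ |χ|² du = 1 over the whole domain.
With ∫_{−∞}^{∞} u^(2m) e^(−αu²) du = (2m−1)!!·√π / (2^m α^(m+1/2)), ∫|χ|² du = A²·(√(π)·a^3/2).
Plugging in a = 0.7732 yields A = 1.5624.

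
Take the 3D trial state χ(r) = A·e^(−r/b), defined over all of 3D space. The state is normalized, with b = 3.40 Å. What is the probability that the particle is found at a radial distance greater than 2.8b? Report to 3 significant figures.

P ≈ 0.0824

With dV = 4πr²dr, the probability is ∫|χ|² dV over r > 2.8b.
A² is fixed by ∫₀^∞ 4πr²|χ|² dr = 1, i.e. A² = (π·b^3)^(−1).
In terms of u = r/b (A², 4π and the length scale all cancel between numerator and denominator), P = [∫_{2.8}^{∞} u^2·e^(-2·u) du] / [∫_{0}^{∞} u^2·e^(-2·u) du].
Using ∫ u^2·e^(-2·u) du = -(2·u^2 + 2·u + 1)·e^(-2·u)/4, the numerator is 557·e^(-28/5)/100 and the denominator is 1/4.
Taking the ratio yields P = 0.08239.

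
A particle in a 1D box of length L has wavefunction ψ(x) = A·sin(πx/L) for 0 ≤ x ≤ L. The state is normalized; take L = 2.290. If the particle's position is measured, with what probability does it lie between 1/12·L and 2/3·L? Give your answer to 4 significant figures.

P = ∫_{1/12·L}^{2/3·L} |ψ(x)|² dx.
Since A² = 1/(L/2), this is the region integral divided by the full normalization integral.
Substituting u = x/L, A² and the length scale cancel in the ratio: P = ∫_{1/12}^{2/3} sin(π·u)^2 du / ∫_{0}^{1} sin(π·u)^2 du.
An antiderivative of sin(π·u)^2 is u/2 - sin(2·π·u)/(4·π); evaluating from 1/12 to 2/3 gives 1/(8·π) + √(3)/(8·π) + 7/24, while the full integral is 1/2.
Taking the ratio, P = (3 + 3·√(3) + 7·π)/(12·π).

P ≈ 0.8007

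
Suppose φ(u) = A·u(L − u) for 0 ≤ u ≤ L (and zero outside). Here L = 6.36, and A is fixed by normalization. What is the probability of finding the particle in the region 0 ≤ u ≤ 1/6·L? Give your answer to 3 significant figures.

P = ∫_{0}^{1/6·L} |φ(u)|² du.
Since A² = 1/(L^5/30), this is the region integral divided by the full normalization integral.
Let t = u/L; then A² and the length scale cancel, so P = ∫_{0}^{1/6} t^2·(1 - t)^2 dt ÷ ∫_{0}^{1} t^2·(1 - t)^2 dt.
An antiderivative of t^2·(1 - t)^2 is t^3·(6·t^2 - 15·t + 10)/30; evaluating from 0 to 1/6 gives ≈ 0.0011831, while the full integral is 1/30.
The result is P = 23/648.

P ≈ 0.0355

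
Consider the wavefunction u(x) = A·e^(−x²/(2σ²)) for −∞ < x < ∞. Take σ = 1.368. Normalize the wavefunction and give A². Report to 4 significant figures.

The normalization condition is ∫|u|² dx = 1 from −∞ to ∞.
The integral (without the A² prefactor) comes out to √(π)·σ.
Plugging in σ = 1.368 yields A = 0.64220.

A^2 ≈ 0.4124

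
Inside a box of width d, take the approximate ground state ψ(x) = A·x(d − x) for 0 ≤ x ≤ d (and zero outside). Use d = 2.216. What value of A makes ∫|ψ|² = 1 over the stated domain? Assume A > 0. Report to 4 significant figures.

A ≈ 0.7493

Normalization requires ∫|ψ|² dx = 1, integrated from 0 to d.
Expanding the polynomial and integrating term by term, ∫|ψ|² dx = A²·(d^5/30).
Hence A² = 1/[d^5/30].
Plugging in d = 2.216 yields A = 0.74927.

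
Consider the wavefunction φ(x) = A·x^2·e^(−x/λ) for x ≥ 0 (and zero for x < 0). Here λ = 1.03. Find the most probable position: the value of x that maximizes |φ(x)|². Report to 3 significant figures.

The maximum of |φ(x)|² occurs where its derivative vanishes.
This gives x = 2·λ.
With λ = 1.03, the most probable position is 2.060.

x ≈ 2.06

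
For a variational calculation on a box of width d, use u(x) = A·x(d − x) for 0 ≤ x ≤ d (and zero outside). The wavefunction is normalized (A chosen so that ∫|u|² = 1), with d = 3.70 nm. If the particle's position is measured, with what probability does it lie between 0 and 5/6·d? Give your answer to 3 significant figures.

|u|² is the probability density, so P = ∫_{0}^{5/6·d} |u|² dx.
The normalization integral ∫|u|²dx over the whole domain equals d^5/30·A², and A² cancels in the ratio.
Substituting t = x/d, A² and the length scale cancel in the ratio: P = ∫_{0}^{5/6} t^2·(1 - t)^2 dt / ∫_{0}^{1} t^2·(1 - t)^2 dt.
With ∫ t^2·(1 - t)^2 dt = t^3·(6·t^2 - 15·t + 10)/30 + C, the region integral is 125/3888 and the full one is 1/30.
Evaluating gives P = 625/648.

P ≈ 0.965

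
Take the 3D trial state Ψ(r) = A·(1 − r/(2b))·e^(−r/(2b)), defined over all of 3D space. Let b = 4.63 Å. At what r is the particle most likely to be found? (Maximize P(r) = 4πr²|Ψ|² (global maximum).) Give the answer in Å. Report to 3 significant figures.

r ≈ 24.2 Å

Set d/dr [P(r) = 4πr²|Ψ|²] = 0 and solve for r > 0.
Solving yields r = b·(√(5) + 3).
With b = 4.63, the most probable radial distance is 24.24 Å.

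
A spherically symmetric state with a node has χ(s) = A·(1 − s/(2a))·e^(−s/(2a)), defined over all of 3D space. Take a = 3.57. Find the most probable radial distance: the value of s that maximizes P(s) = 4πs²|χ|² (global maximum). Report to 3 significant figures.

The maximum of P(s) = 4πs²|χ|² occurs where its derivative vanishes.
This gives s = a·(√(5) + 3).
With a = 3.57, the most probable radial distance is 18.69.

s ≈ 18.7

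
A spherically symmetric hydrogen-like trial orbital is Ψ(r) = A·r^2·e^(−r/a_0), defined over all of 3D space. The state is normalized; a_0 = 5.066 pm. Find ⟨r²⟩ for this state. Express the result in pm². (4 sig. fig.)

The expectation value is the |Ψ|²-weighted average of r^2: ∫ r^2|Ψ|² 4πr² dr.
Evaluating both integrals, ⟨r²⟩ = 14·a_0^2.
With a_0 = 5.066, ⟨r^2⟩ = 359.30.

⟨r^2⟩ ≈ 359.3 pm^2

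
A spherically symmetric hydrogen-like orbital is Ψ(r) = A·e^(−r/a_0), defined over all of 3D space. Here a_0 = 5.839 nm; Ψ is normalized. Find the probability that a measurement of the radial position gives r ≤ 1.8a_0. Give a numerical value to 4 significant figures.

P ≈ 0.6973

P = ∫ |Ψ|² 4πr² dr over r ≤ 1.8a_0.
A² is fixed by ∫₀^∞ 4πr²|Ψ|² dr = 1, i.e. A² = (π·a_0^3)^(−1).
Let u = r/a_0; then A², 4π and the length scale all cancel, so P = ∫_{0}^{1.8} u^2·e^(-2·u) du ÷ ∫_{0}^{∞} u^2·e^(-2·u) du.
With ∫ u^2·e^(-2·u) du = -(2·u^2 + 2·u + 1)·e^(-2·u)/4 + C, the region integral is 1/4 - 277·e^(-18/5)/100 and the full one is 1/4.
The region integral divided by the full integral gives P = 0.69725.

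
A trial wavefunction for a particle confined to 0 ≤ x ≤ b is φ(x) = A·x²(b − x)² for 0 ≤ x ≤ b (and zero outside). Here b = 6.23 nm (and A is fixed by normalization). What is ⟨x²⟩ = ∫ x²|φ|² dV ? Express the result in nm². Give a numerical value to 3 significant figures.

⟨x^2⟩ ≈ 10.6 nm^2

⟨x²⟩ = ∫ x^2 |φ|² dx over the full domain.
Since the A² factors cancel between numerator and denominator, ⟨x²⟩ = 3·b^2/11.
Putting b = 6.23 gives 10.59.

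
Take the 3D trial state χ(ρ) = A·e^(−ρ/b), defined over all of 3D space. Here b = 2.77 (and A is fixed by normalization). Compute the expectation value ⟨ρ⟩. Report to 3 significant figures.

The expectation value is the |χ|²-weighted average of ρ: ∫ ρ|χ|² 4πρ² dρ.
Recall ∫₀^∞ ρ^m e^(−ρ/β) dρ = m!·β^(m+1), evaluating both integrals, ⟨ρ⟩ = 3·b/2.
Putting b = 2.77 gives 4.155.

⟨ρ⟩ ≈ 4.16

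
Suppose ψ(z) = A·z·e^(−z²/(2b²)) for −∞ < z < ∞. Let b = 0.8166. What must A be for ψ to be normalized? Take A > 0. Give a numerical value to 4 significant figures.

We need A² ∫|f|² dz = 1, taking the integral from −∞ to ∞.
With ψ = A·z·e^(−z²/(2b²)), the integral evaluates to A²·[√(π)·b^3/2].
So A² = (√(π)·b^3/2)^(−1).
Plugging in b = 0.8166 yields A = 1.4395.

A ≈ 1.440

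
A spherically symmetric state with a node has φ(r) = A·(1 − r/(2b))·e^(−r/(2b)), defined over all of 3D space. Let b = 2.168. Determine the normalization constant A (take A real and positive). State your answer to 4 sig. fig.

A ≈ 0.06249

The normalization condition is ∫|φ|² 4πr² dr = 1 from 0 to ∞.
Recall ∫₀^∞ r^m e^(−r/β) dr = m!·β^(m+1), ∫|φ|² 4πr² dr = A²·(8·π·b^3).
Plugging in b = 2.168 yields A = 0.062487.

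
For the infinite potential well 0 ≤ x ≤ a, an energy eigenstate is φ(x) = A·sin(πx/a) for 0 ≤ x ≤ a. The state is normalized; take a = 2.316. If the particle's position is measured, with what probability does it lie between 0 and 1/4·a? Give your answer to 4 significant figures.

P = ∫_{0}^{1/4·a} |φ(x)|² dx.
The normalization integral ∫|φ|²dx over the whole domain equals a/2·A², and A² cancels in the ratio.
In terms of u = x/a (A² and the length scale cancel between numerator and denominator), P = [∫_{0}^{1/4} sin(π·u)^2 du] / [∫_{0}^{1} sin(π·u)^2 du].
An antiderivative of sin(π·u)^2 is u/2 - sin(2·π·u)/(4·π); evaluating from 0 to 1/4 gives 1/8 - 1/(4·π), while the full integral is 1/2.
This works out to P = (-2 + π)/(4·π).

P ≈ 0.09085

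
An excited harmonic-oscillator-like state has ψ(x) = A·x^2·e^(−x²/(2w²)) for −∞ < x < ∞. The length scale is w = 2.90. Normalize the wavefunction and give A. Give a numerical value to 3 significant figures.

A ≈ 0.0606

Normalization requires ∫|ψ|² dx = 1, integrated from −∞ to ∞.
Differentiating ∫e^(−αx²) dx = √(π/α) under α to get the higher moments, the integral (without the A² prefactor) comes out to 3·√(π)·w^5/4.
So A² = (3·√(π)·w^5/4)^(−1).
Plugging in w = 2.90 yields A = 0.06056.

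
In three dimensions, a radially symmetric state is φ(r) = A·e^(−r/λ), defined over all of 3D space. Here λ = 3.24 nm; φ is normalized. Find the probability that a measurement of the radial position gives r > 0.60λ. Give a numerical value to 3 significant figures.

Integrate the radial probability density 4πr²|φ|² over r > 0.60λ.
Normalization gives A² = 1/(π·λ^3).
Let u = r/λ; then A², 4π and the length scale all cancel, so P = ∫_{0.60}^{∞} u^2·e^(-2·u) du ÷ ∫_{0}^{∞} u^2·e^(-2·u) du.
Using ∫ u^2·e^(-2·u) du = -(2·u^2 + 2·u + 1)·e^(-2·u)/4, the numerator is 73·e^(-6/5)/100 and the denominator is 1/4.
The region integral divided by the full integral gives P = 0.8795.

P ≈ 0.879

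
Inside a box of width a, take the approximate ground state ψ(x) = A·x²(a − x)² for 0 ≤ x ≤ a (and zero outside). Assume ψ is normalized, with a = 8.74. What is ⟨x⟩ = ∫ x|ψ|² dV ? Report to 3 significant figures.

⟨x⟩ = ∫ x |ψ|² dx over the full domain.
Expanding the polynomial and integrating term by term, the ratio of the moment integral to the normalization integral gives ⟨x⟩ = a/2.
Putting a = 8.74 gives 4.370.

⟨x⟩ ≈ 4.37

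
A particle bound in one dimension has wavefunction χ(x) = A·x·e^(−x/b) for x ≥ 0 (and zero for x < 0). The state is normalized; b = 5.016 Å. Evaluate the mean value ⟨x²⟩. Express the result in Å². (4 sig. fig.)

⟨x^2⟩ ≈ 75.48 Å^2

⟨x²⟩ = ∫ x^2 |χ|² dx over the full domain.
Using ∫₀^∞ xⁿ e^(−αx) dx = n!/αⁿ⁺¹, evaluating both integrals, ⟨x²⟩ = 3·b^2.
Putting b = 5.016 gives 75.481.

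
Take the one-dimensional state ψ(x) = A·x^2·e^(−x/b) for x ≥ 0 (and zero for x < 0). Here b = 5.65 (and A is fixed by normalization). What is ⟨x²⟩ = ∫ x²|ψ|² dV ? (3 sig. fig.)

⟨x^2⟩ ≈ 239

By definition ⟨x²⟩ = ∫ x^2 |ψ(x)|² dx.
The ratio of the moment integral to the normalization integral gives ⟨x²⟩ = 15·b^2/2.
Putting b = 5.65 gives 239.4.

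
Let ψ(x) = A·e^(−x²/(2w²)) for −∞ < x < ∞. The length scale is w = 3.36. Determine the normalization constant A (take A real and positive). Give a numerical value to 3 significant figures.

A ≈ 0.410

We need A² ∫|f|² dx = 1, taking the integral from −∞ to ∞.
∫|ψ|² dx = A²·(√(π)·w).
So A² = (√(π)·w)^(−1).
Substituting w = 3.36 gives A² = 0.1679, so A = 0.4098.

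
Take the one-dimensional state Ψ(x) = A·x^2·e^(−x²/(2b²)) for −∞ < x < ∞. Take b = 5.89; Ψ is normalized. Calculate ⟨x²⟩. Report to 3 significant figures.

⟨x^2⟩ ≈ 86.7

⟨x²⟩ = ∫ x^2 |Ψ|² dx over the full domain.
Using the Gaussian integral ∫_{−∞}^{∞} e^(−αx²) dx = √(π/α), since the A² factors cancel between numerator and denominator, ⟨x²⟩ = 5·b^2/2.
Putting b = 5.89 gives 86.73.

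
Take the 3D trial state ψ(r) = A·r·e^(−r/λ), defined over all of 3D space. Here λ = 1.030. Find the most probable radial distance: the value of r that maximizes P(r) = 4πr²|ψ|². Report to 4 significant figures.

The maximum of P(r) = 4πr²|ψ|² occurs where its derivative vanishes.
Solving yields r = 2·λ.
With λ = 1.030, the most probable radial distance is 2.0600.

r ≈ 2.060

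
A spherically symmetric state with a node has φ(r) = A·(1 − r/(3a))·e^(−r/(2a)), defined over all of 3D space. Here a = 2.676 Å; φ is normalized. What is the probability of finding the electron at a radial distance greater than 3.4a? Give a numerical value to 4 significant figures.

P = ∫ |φ|² 4πr² dr over r > 3.4a.
The full normalization integral is A²·[8·π·a^3/3] = 1, fixing A².
Substituting u = r/a, A², 4π and the length scale all cancel in the ratio: P = ∫_{3.4}^{∞} u^2·(1 - u/3)^2·e^(-u) du / ∫_{0}^{∞} u^2·(1 - u/3)^2·e^(-u) du.
An antiderivative of u^2·(1 - u/3)^2·e^(-u) is (-u^4 + 2·u^3 - 3·u^2 - 6·u - 6)·e^(-u)/9; evaluating from 3.4 to ∞ gives ≈ 0.430536, while the full integral is 2/3.
Taking the ratio yields P = 0.64580.

P ≈ 0.6458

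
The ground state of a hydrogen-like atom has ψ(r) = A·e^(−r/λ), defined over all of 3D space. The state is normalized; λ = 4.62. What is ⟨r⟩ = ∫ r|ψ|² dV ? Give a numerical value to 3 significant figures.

⟨r⟩ = ∫ r |ψ|² 4πr² dr over the full domain.
Recall ∫₀^∞ r^m e^(−r/β) dr = m!·β^(m+1), since the A² factors cancel between numerator and denominator, ⟨r⟩ = 3·λ/2.
With λ = 4.62, ⟨r⟩ = 6.930.

⟨r⟩ ≈ 6.93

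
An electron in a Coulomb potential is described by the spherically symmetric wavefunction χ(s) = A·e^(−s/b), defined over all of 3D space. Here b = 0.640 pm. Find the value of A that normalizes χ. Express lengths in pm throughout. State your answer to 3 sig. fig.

The normalization condition is ∫|χ|² 4πs² ds = 1 from 0 to ∞.
In 3D with spherical symmetry the volume element is 4πs² ds.
∫|χ|² 4πs² ds = A²·(π·b^3).
So A² = (π·b^3)^(−1).
Plugging in b = 0.640 yields A = 1.102.

A ≈ 1.10 pm^(-3/2)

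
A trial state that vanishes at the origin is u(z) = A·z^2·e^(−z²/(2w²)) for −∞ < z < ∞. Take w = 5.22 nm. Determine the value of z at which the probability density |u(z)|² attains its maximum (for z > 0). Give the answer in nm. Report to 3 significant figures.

The maximum of |u(z)|² occurs where its derivative vanishes.
This gives z = √(2)·w.
With w = 5.22, the value of z > 0 at which the probability density is greatest is 7.382 nm.

z ≈ 7.38 nm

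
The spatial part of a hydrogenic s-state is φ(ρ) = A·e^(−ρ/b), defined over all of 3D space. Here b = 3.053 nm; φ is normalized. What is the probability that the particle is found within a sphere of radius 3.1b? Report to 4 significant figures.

P ≈ 0.9464

Integrate the radial probability density 4πρ²|φ|² over ρ ≤ 3.1b.
A² is fixed by ∫₀^∞ 4πρ²|φ|² dρ = 1, i.e. A² = (π·b^3)^(−1).
In terms of u = ρ/b (A², 4π and the length scale all cancel between numerator and denominator), P = [∫_{0}^{3.1} u^2·e^(-2·u) du] / [∫_{0}^{∞} u^2·e^(-2·u) du].
Using ∫ u^2·e^(-2·u) du = -(2·u^2 + 2·u + 1)·e^(-2·u)/4, the numerator is 1/4 - 1321·e^(-31/5)/200 and the denominator is 1/4.
Taking the ratio yields P = 0.94638.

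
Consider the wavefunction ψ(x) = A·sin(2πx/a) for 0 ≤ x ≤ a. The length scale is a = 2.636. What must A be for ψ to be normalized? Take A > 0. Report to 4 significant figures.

Normalization requires ∫|ψ|² dx = 1, integrated from 0 to a.
Using sin²θ = (1 − cos 2θ)/2, with ψ = A·sin(2πx/a), the integral evaluates to A²·[a/2].
Setting this equal to 1 gives A² = 1/(a/2).
Substituting a = 2.636 gives A² = 0.75873, so A = 0.87105.

A ≈ 0.8710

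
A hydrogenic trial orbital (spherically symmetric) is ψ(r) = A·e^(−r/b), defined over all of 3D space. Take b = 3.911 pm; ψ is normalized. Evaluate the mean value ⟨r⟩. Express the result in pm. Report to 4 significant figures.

⟨r⟩ ≈ 5.867 pm

⟨r⟩ = ∫ r |ψ|² 4πr² dr over the full domain.
Using ∫₀^∞ rⁿ e^(−αr) dr = n!/αⁿ⁺¹, the ratio of the moment integral to the normalization integral gives ⟨r⟩ = 3·b/2.
Putting b = 3.911 gives 5.8665.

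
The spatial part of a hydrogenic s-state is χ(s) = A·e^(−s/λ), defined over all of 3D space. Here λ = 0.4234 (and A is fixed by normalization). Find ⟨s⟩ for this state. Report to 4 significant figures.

⟨s⟩ ≈ 0.6351

⟨s⟩ = ∫ s |χ|² 4πs² ds over the full domain.
The ratio of the moment integral to the normalization integral gives ⟨s⟩ = 3·λ/2.
Putting λ = 0.4234 gives 0.63510.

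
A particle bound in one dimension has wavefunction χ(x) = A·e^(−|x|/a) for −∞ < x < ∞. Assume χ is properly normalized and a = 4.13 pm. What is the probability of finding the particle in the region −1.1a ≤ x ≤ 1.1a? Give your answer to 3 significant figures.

The probability is P = ∫ |χ|² dx over [−1.1a, 1.1a].
Since A² = 1/(a), this is the region integral divided by the full normalization integral.
By symmetry take twice the x ≥ 0 contribution in numerator and denominator; the 2's cancel. Let u = x/a; then A² and the length scale cancel, so P = ∫_{0}^{1.1} e^(-2·u) du ÷ ∫_{0}^{∞} e^(-2·u) du.
With ∫ e^(-2·u) du = -e^(-2·u)/2 + C, the region integral is 1/2 - e^(-11/5)/2 and the full one is 1/2.
This works out to P = 0.8892.

P ≈ 0.889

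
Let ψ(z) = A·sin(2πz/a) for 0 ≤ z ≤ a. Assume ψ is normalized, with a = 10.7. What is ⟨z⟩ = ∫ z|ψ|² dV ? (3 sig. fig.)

⟨z⟩ = ∫ z |ψ|² dz over the full domain.
Using sin²θ = (1 − cos 2θ)/2, the ratio of the moment integral to the normalization integral gives ⟨z⟩ = a/2.
Putting a = 10.7 gives 5.350.

⟨z⟩ ≈ 5.35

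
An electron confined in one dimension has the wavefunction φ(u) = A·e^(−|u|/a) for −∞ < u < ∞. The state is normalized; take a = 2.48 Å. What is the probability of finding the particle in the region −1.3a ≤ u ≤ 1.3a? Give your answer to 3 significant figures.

P ≈ 0.926

P = ∫_{−1.3a}^{1.3a} |φ(u)|² du.
The normalization integral ∫|φ|²du over the whole domain equals a·A², and A² cancels in the ratio.
By symmetry take twice the u ≥ 0 contribution in numerator and denominator; the 2's cancel. In terms of t = u/a (A² and the length scale cancel between numerator and denominator), P = [∫_{0}^{1.3} e^(-2·t) dt] / [∫_{0}^{∞} e^(-2·t) dt].
An antiderivative of e^(-2·t) is -e^(-2·t)/2; evaluating from 0 to 1.3 gives 1/2 - e^(-13/5)/2, while the full integral is 1/2.
The result is P = 0.9257.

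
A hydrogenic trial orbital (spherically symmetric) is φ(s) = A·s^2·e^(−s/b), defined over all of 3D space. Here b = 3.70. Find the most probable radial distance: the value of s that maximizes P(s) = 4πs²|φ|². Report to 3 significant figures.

Differentiate P(s) = 4πs²|φ|² with respect to s and set to zero.
This gives s = 3·b.
With b = 3.70, the most probable radial distance is 11.10.

s ≈ 11.1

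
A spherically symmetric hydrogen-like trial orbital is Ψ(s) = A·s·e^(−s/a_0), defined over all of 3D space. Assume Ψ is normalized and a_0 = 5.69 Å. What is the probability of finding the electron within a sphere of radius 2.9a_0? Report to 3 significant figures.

P ≈ 0.687

Integrate the radial probability density 4πs²|Ψ|² over s ≤ 2.9a_0.
The full normalization integral is A²·[3·π·a_0^5] = 1, fixing A².
In terms of u = s/a_0 (A², 4π and the length scale all cancel between numerator and denominator), P = [∫_{0}^{2.9} u^4·e^(-2·u) du] / [∫_{0}^{∞} u^4·e^(-2·u) du].
With ∫ u^4·e^(-2·u) du = -(u^4/2 + u^3 + 3·u^2/2 + 3·u/2 + 3/4)·e^(-2·u) + C, the region integral is ≈ 0.51546 and the full one is 3/4.
Taking the ratio yields P = 0.6873.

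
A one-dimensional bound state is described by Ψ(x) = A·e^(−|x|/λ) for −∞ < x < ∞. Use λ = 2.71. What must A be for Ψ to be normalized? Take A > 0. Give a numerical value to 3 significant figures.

A ≈ 0.607

We need A² ∫|f|² dx = 1, taking the integral from −∞ to ∞.
∫|Ψ|² dx = A²·(λ).
Plugging in λ = 2.71 yields A = 0.6075.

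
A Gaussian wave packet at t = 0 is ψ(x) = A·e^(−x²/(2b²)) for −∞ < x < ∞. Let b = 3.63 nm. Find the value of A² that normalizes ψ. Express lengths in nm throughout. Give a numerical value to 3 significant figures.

Require ∫ |ψ|² dx = 1 over the whole domain.
∫|ψ|² dx = A²·(√(π)·b).
Setting this equal to 1 gives A² = 1/(√(π)·b).
With b = 3.63: A² = 0.1554 and A = 0.3942.

A^2 ≈ 0.155 nm^(-1)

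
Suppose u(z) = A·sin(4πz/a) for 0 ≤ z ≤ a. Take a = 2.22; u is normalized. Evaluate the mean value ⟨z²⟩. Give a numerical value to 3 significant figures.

The expectation value is the |u|²-weighted average of z^2: ∫ z^2|u|² dz.
Using sin²θ = (1 − cos 2θ)/2, the ratio of the moment integral to the normalization integral gives ⟨z²⟩ = -a^2/(32·π^2) + a^2/3.
With a = 2.22, ⟨z^2⟩ = 1.627.

⟨z^2⟩ ≈ 1.63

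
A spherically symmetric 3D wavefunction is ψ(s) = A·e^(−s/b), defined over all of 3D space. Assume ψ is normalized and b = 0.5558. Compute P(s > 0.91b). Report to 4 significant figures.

P ≈ 0.7253

With dV = 4πs²ds, the probability is ∫|ψ|² dV over s > 0.91b.
Normalization gives A² = 1/(π·b^3).
Substituting u = s/b, A², 4π and the length scale all cancel in the ratio: P = ∫_{0.91}^{∞} u^2·e^(-2·u) du / ∫_{0}^{∞} u^2·e^(-2·u) du.
With ∫ u^2·e^(-2·u) du = -(2·u^2 + 2·u + 1)·e^(-2·u)/4 + C, the region integral is ≈ 0.181315 and the full one is 1/4.
Taking the ratio yields P = 0.72526.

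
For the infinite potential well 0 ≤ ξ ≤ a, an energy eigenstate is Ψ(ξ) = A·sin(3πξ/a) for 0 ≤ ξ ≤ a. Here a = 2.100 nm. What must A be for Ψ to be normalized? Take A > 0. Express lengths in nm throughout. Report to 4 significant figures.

A ≈ 0.9759 nm^(-1/2)

The normalization condition is ∫|Ψ|² dξ = 1 from 0 to a.
With ∫₀^a sin²(nπξ/a) dξ = a/2, carrying out the integral gives A² · a/2.
Setting this equal to 1 gives A² = 1/(a/2).
Plugging in a = 2.100 yields A = 0.97590.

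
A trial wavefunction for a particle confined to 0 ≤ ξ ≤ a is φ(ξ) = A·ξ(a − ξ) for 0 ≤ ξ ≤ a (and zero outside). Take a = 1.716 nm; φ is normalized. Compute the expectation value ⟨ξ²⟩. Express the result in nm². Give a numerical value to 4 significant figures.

⟨ξ^2⟩ ≈ 0.8413 nm^2

⟨ξ²⟩ = ∫ ξ^2 |φ|² dξ over the full domain.
Expanding the polynomial and integrating term by term, since the A² factors cancel between numerator and denominator, ⟨ξ²⟩ = 2·a^2/7.
Putting a = 1.716 gives 0.84133.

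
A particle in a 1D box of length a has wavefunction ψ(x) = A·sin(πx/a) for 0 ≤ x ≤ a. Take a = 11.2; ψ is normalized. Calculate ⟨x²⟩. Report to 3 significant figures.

By definition ⟨x²⟩ = ∫ x^2 |ψ(x)|² dx.
The ratio of the moment integral to the normalization integral gives ⟨x²⟩ = -a^2/(2·π^2) + a^2/3.
Putting a = 11.2 gives 35.46.

⟨x^2⟩ ≈ 35.5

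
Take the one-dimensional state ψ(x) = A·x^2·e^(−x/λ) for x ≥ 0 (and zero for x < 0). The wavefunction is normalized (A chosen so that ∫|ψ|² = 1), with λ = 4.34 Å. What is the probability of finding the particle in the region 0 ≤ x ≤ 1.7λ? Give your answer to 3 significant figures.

The probability is P = ∫ |ψ|² dx over [0, 1.7λ].
With A² fixed by ∫|ψ|² = 1, i.e. A² = (3·λ^5/4)^(−1), substitute and integrate.
In terms of u = x/λ (A² and the length scale cancel between numerator and denominator), P = [∫_{0}^{1.7} u^4·e^(-2·u) du] / [∫_{0}^{∞} u^4·e^(-2·u) du].
Using ∫ u^4·e^(-2·u) du = -(u^4/2 + u^3 + 3·u^2/2 + 3·u/2 + 3/4)·e^(-2·u), the numerator is ≈ 0.19186 and the denominator is 3/4.
The result is P = 0.2558.

P ≈ 0.256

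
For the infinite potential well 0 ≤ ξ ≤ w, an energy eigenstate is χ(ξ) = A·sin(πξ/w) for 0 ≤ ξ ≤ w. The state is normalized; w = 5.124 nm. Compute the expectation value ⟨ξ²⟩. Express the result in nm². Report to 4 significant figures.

⟨ξ^2⟩ ≈ 7.422 nm^2

The expectation value is the |χ|²-weighted average of ξ^2: ∫ ξ^2|χ|² dξ.
Evaluating both integrals, ⟨ξ²⟩ = -w^2/(2·π^2) + w^2/3.
Putting w = 5.124 gives 7.4217.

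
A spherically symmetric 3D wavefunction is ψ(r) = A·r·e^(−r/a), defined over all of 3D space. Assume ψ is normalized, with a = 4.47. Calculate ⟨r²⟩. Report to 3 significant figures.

The expectation value is the |ψ|²-weighted average of r^2: ∫ r^2|ψ|² 4πr² dr.
Recall ∫₀^∞ r^m e^(−r/β) dr = m!·β^(m+1), since the A² factors cancel between numerator and denominator, ⟨r²⟩ = 15·a^2/2.
With a = 4.47, ⟨r^2⟩ = 149.9.

⟨r^2⟩ ≈ 150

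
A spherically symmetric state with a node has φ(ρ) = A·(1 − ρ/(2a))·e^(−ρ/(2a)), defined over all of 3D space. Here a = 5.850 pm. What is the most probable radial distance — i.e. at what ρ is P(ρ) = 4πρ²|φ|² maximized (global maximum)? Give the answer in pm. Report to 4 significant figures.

The maximum of P(ρ) = 4πρ²|φ|² occurs where its derivative vanishes.
This gives ρ = a·(√(5) + 3).
With a = 5.850, the most probable radial distance is 30.631 pm.

ρ ≈ 30.63 pm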